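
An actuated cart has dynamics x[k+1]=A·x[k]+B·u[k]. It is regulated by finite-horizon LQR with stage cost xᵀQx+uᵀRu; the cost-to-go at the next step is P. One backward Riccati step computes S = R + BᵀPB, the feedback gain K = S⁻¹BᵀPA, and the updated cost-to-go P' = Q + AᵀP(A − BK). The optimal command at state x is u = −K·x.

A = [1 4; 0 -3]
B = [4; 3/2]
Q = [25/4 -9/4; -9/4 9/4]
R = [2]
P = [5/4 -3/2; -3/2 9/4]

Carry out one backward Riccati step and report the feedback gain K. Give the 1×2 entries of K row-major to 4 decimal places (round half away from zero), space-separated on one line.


BᵀP = [2.7500 -2.6250]
S = R + BᵀPB = [2] + [7.0625] = [9.0625]
BᵀPA = [2.7500 18.8750]
K = S⁻¹·BᵀPA = [0.3034 2.0828]
A−BK = [-0.2138 -4.3310; -0.4552 -6.1241]
AᵀP(A−BK) = [0.4155 3.7724; 3.7724 36.9379]
P' = Q + AᵀP(A−BK) = [6.6655 1.5224; 1.5224 39.1879]
tr(P') = 45.8534

0.3034 2.0828


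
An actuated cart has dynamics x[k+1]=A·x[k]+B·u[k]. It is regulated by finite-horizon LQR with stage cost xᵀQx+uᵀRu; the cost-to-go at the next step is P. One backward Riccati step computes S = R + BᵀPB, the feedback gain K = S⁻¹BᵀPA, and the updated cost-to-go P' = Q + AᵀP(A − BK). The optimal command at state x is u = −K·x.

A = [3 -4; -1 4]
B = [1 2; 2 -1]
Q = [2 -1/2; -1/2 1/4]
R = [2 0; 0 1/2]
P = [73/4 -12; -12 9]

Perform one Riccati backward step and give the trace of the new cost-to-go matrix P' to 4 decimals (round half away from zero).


7.0631

BᵀP = [-5.7500 6.0000; 48.5000 -33.0000]
S = R + BᵀPB = [2 0; 0 1/2] + [6.2500 -17.5000; -17.5000 130.0000] = [8.2500 -17.5000; -17.5000 130.5000]
BᵀPA = [-23.2500 47.0000; 178.5000 -326.0000]
K = S⁻¹·BᵀPA = [0.1163 0.5562; 1.3834 -2.4235]
A−BK = [0.1168 0.2908; 0.1507 0.4641]
AᵀP(A−BK) = [1.0149 -1.4740; -1.4740 3.7982]
P' = Q + AᵀP(A−BK) = [3.0149 -1.9740; -1.9740 4.0482]
tr(P') = 7.0631


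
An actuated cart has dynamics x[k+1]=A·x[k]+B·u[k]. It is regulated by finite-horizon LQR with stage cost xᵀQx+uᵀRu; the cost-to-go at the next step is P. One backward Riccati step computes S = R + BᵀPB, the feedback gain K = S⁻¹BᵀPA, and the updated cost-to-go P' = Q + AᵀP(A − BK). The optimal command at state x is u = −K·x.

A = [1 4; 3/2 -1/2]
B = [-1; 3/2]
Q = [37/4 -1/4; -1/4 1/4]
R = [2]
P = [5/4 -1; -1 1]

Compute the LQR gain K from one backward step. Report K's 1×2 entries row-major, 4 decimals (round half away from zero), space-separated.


0.1176 -1.4412

BᵀP = [-2.7500 2.5000]
S = R + BᵀPB = [2] + [6.5000] = [8.5000]
BᵀPA = [1.0000 -12.2500]
K = S⁻¹·BᵀPA = [0.1176 -1.4412]
A−BK = [1.1176 2.5588; 1.3235 1.6618]
AᵀP(A−BK) = [0.3824 0.1912; 0.1912 6.5956]
P' = Q + AᵀP(A−BK) = [9.6324 -0.0588; -0.0588 6.8456]
tr(P') = 16.4779


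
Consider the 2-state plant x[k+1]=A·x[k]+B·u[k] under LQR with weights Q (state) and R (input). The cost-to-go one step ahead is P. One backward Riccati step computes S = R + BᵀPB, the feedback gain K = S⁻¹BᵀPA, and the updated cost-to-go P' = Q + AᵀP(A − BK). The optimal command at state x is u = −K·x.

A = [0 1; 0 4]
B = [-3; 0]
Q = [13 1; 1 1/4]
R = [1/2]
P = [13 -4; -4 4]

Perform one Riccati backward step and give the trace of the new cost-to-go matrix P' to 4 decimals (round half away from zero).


57.5606

BᵀP = [-39.0000 12.0000]
S = R + BᵀPB = [1/2] + [117.0000] = [117.5000]
BᵀPA = [0.0000 9.0000]
K = S⁻¹·BᵀPA = [0.0000 0.0766]
A−BK = [0.0000 1.2298; 0.0000 4.0000]
AᵀP(A−BK) = [0.0000 0.0000; 0.0000 44.3106]
P' = Q + AᵀP(A−BK) = [13.0000 1.0000; 1.0000 44.5606]
tr(P') = 57.5606


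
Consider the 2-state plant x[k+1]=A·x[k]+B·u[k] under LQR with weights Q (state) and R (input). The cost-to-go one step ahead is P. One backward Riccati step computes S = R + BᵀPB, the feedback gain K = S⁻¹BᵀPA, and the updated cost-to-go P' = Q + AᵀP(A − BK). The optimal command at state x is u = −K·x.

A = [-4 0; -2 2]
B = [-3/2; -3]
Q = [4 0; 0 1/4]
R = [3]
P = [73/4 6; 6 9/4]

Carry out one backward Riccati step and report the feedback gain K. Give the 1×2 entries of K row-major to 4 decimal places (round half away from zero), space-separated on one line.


BᵀP = [-45.3750 -15.7500]
S = R + BᵀPB = [3] + [115.3125] = [118.3125]
BᵀPA = [213.0000 -31.5000]
K = S⁻¹·BᵀPA = [1.8003 -0.2662]
A−BK = [-1.2995 -0.3994; 3.4010 1.2013]
AᵀP(A−BK) = [13.5325 -0.2900; -0.2900 0.6133]
P' = Q + AᵀP(A−BK) = [17.5325 -0.2900; -0.2900 0.8633]
tr(P') = 18.3958

1.8003 -0.2662


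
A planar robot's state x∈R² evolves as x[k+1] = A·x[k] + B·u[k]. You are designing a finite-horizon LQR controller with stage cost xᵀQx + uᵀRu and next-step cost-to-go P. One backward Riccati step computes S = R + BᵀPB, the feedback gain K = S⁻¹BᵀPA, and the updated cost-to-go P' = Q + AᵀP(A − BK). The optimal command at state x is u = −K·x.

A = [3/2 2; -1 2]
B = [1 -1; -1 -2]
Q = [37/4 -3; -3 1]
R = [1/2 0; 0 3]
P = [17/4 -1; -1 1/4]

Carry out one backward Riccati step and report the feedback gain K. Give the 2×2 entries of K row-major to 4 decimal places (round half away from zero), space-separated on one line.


1.2676 1.0986 -0.0915 -0.1127

BᵀP = [5.2500 -1.2500; -2.2500 0.5000]
S = R + BᵀPB = [1/2 0; 0 3] + [6.5000 -2.7500; -2.7500 1.2500] = [7.0000 -2.7500; -2.7500 4.2500]
BᵀPA = [9.1250 8.0000; -3.8750 -3.5000]
K = S⁻¹·BᵀPA = [1.2676 1.0986; -0.0915 -0.1127]
A−BK = [0.1408 0.7887; 0.0845 2.8732]
AᵀP(A−BK) = [0.8908 0.7887; 0.7887 0.8169]
P' = Q + AᵀP(A−BK) = [10.1408 -2.2113; -2.2113 1.8169]
tr(P') = 11.9577


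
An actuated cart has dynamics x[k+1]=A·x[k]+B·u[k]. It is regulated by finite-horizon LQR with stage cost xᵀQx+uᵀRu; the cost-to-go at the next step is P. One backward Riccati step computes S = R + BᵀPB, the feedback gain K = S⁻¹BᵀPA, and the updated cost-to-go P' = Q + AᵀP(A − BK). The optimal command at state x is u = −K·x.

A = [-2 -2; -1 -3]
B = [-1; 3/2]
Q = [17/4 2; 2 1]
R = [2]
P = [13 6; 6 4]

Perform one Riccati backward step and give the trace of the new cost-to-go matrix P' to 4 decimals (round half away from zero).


BᵀP = [-4.0000 0.0000]
S = R + BᵀPB = [2] + [4.0000] = [6.0000]
BᵀPA = [8.0000 8.0000]
K = S⁻¹·BᵀPA = [1.3333 1.3333]
A−BK = [-0.6667 -0.6667; -3.0000 -5.0000]
AᵀP(A−BK) = [69.3333 101.3333; 101.3333 149.3333]
P' = Q + AᵀP(A−BK) = [73.5833 103.3333; 103.3333 150.3333]
tr(P') = 223.9167

223.9167


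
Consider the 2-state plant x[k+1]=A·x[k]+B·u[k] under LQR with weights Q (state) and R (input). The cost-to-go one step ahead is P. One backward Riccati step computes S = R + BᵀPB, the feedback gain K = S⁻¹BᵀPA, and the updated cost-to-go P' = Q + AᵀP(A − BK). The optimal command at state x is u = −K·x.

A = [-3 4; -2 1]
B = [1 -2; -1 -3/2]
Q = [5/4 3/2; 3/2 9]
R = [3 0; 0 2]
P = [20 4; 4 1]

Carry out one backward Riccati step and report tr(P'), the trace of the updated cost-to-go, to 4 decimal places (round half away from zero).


20.5189

BᵀP = [16.0000 3.0000; -46.0000 -9.5000]
S = R + BᵀPB = [3 0; 0 2] + [13.0000 -36.5000; -36.5000 106.2500] = [16.0000 -36.5000; -36.5000 108.2500]
BᵀPA = [-54.0000 67.0000; 157.0000 -193.5000]
K = S⁻¹·BᵀPA = [-0.2877 0.4753; 1.3533 -1.6273]
A−BK = [-0.0056 0.2702; -0.2577 -0.9656]
AᵀP(A−BK) = [3.9900 -4.8530; -4.8530 6.2789]
P' = Q + AᵀP(A−BK) = [5.2400 -3.3530; -3.3530 15.2789]
tr(P') = 20.5189


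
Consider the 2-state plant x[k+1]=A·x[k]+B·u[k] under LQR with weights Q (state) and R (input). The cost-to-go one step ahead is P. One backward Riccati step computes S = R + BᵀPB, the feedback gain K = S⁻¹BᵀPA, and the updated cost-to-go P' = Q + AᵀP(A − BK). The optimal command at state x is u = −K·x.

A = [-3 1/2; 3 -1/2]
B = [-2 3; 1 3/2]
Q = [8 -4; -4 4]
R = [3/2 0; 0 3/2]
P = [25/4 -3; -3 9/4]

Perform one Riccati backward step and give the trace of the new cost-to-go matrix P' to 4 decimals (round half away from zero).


18.0860

BᵀP = [-15.5000 8.2500; 14.2500 -5.6250]
S = R + BᵀPB = [3/2 0; 0 3/2] + [39.2500 -34.1250; -34.1250 34.3125] = [40.7500 -34.1250; -34.1250 35.8125]
BᵀPA = [71.2500 -11.8750; -59.6250 9.9375]
K = S⁻¹·BᵀPA = [1.7533 -0.2922; 0.0057 -0.0010]
A−BK = [0.4893 -0.0816; 1.2382 -0.2064]
AᵀP(A−BK) = [5.9215 -0.9869; -0.9869 0.1645]
P' = Q + AᵀP(A−BK) = [13.9215 -4.9869; -4.9869 4.1645]
tr(P') = 18.0860


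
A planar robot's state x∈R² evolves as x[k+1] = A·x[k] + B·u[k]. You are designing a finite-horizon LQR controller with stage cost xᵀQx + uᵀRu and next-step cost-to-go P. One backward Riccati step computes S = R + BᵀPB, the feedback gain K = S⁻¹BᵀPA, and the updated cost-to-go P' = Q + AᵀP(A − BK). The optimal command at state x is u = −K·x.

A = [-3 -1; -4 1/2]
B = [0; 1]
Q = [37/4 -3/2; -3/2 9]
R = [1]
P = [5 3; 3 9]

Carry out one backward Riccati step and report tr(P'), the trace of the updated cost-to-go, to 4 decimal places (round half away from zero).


80.7750

BᵀP = [3.0000 9.0000]
S = R + BᵀPB = [1] + [9.0000] = [10.0000]
BᵀPA = [-45.0000 1.5000]
K = S⁻¹·BᵀPA = [-4.5000 0.1500]
A−BK = [-3.0000 -1.0000; 0.5000 0.3500]
AᵀP(A−BK) = [58.5000 11.2500; 11.2500 4.0250]
P' = Q + AᵀP(A−BK) = [67.7500 9.7500; 9.7500 13.0250]
tr(P') = 80.7750


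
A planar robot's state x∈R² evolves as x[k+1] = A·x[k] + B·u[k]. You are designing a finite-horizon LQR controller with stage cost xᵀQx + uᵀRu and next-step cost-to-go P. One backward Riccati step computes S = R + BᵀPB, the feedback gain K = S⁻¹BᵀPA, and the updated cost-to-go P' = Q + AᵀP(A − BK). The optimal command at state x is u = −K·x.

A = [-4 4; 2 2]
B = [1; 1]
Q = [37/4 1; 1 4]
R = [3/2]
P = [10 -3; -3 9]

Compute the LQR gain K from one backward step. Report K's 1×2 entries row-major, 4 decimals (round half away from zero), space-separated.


-1.1034 2.7586

BᵀP = [7.0000 6.0000]
S = R + BᵀPB = [3/2] + [13.0000] = [14.5000]
BᵀPA = [-16.0000 40.0000]
K = S⁻¹·BᵀPA = [-1.1034 2.7586]
A−BK = [-2.8966 1.2414; 3.1034 -0.7586]
AᵀP(A−BK) = [226.3448 -79.8621; -79.8621 37.6552]
P' = Q + AᵀP(A−BK) = [235.5948 -78.8621; -78.8621 41.6552]
tr(P') = 277.2500


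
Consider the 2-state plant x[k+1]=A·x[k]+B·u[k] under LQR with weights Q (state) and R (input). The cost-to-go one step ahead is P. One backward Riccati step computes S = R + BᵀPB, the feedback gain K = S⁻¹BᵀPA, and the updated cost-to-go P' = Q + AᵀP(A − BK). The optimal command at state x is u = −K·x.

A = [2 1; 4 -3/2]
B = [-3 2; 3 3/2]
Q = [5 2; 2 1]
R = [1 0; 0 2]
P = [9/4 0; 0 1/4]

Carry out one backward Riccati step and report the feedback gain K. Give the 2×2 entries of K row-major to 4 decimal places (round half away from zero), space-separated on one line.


BᵀP = [-6.7500 0.7500; 4.5000 0.3750]
S = R + BᵀPB = [1 0; 0 2] + [22.5000 -12.3750; -12.3750 9.5625] = [23.5000 -12.3750; -12.3750 11.5625]
BᵀPA = [-10.5000 -7.8750; 10.5000 3.9375]
K = S⁻¹·BᵀPA = [0.0719 -0.3570; 0.9851 -0.0415]
A−BK = [0.2456 0.0121; 2.3065 -0.3668]
AᵀP(A−BK) = [3.4118 -0.3123; -0.3123 0.1648]
P' = Q + AᵀP(A−BK) = [8.4118 1.6877; 1.6877 1.1648]
tr(P') = 9.5766

0.0719 -0.3570 0.9851 -0.0415


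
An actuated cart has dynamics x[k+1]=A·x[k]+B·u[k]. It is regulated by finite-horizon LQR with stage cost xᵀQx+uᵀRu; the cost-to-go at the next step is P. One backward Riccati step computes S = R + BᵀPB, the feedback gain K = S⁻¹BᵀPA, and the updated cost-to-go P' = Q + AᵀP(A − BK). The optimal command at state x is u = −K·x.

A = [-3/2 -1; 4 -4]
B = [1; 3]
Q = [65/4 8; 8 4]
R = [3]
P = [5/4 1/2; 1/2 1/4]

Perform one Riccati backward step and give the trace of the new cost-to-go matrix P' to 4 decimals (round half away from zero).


BᵀP = [2.7500 1.2500]
S = R + BᵀPB = [3] + [6.5000] = [9.5000]
BᵀPA = [0.8750 -7.7500]
K = S⁻¹·BᵀPA = [0.0921 -0.8158]
A−BK = [-1.5921 -0.1842; 3.7237 -1.5526]
AᵀP(A−BK) = [0.7319 -0.4112; -0.4112 2.9276]
P' = Q + AᵀP(A−BK) = [16.9819 7.5888; 7.5888 6.9276]
tr(P') = 23.9095

23.9095


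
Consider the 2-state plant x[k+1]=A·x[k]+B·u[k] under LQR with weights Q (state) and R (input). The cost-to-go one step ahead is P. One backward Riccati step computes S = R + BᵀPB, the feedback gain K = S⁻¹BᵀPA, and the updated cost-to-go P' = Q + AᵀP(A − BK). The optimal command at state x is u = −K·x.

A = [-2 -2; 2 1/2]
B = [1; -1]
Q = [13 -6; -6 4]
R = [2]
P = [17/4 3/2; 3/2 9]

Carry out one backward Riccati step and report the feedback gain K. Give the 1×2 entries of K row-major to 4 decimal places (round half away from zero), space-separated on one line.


BᵀP = [2.7500 -7.5000]
S = R + BᵀPB = [2] + [10.2500] = [12.2500]
BᵀPA = [-20.5000 -9.2500]
K = S⁻¹·BᵀPA = [-1.6735 -0.7551]
A−BK = [-0.3265 -1.2449; 0.3265 -0.2551]
AᵀP(A−BK) = [6.6939 3.0204; 3.0204 9.2653]
P' = Q + AᵀP(A−BK) = [19.6939 -2.9796; -2.9796 13.2653]
tr(P') = 32.9592

-1.6735 -0.7551


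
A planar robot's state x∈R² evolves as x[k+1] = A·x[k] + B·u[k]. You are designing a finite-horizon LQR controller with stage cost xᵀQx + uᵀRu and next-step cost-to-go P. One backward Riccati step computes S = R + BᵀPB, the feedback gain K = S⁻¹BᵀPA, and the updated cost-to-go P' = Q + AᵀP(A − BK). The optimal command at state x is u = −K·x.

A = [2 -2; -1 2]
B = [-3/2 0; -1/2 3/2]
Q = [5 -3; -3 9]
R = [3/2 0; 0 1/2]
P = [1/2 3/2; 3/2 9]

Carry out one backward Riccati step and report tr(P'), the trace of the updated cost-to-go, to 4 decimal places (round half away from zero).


16.4054

BᵀP = [-1.5000 -6.7500; 2.2500 13.5000]
S = R + BᵀPB = [3/2 0; 0 1/2] + [5.6250 -10.1250; -10.1250 20.2500] = [7.1250 -10.1250; -10.1250 20.7500]
BᵀPA = [3.7500 -10.5000; -9.0000 22.5000]
K = S⁻¹·BᵀPA = [-0.2937 0.2192; -0.5770 1.1913]
A−BK = [1.5595 -1.6711; -0.2813 0.3226]
AᵀP(A−BK) = [0.9080 -1.1003; -1.1003 1.4974]
P' = Q + AᵀP(A−BK) = [5.9080 -4.1003; -4.1003 10.4974]
tr(P') = 16.4054


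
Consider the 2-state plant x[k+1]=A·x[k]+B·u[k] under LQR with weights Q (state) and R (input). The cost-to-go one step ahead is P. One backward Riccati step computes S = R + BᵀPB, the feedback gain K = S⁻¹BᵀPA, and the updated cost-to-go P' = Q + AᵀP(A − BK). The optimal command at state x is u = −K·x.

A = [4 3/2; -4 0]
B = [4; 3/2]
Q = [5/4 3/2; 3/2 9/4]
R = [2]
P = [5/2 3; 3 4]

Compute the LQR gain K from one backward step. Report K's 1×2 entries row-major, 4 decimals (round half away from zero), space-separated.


BᵀP = [14.5000 18.0000]
S = R + BᵀPB = [2] + [85.0000] = [87.0000]
BᵀPA = [-14.0000 21.7500]
K = S⁻¹·BᵀPA = [-0.1609 0.2500]
A−BK = [4.6437 0.5000; -3.7586 -0.3750]
AᵀP(A−BK) = [5.7471 0.5000; 0.5000 0.1875]
P' = Q + AᵀP(A−BK) = [6.9971 2.0000; 2.0000 2.4375]
tr(P') = 9.4346

-0.1609 0.2500


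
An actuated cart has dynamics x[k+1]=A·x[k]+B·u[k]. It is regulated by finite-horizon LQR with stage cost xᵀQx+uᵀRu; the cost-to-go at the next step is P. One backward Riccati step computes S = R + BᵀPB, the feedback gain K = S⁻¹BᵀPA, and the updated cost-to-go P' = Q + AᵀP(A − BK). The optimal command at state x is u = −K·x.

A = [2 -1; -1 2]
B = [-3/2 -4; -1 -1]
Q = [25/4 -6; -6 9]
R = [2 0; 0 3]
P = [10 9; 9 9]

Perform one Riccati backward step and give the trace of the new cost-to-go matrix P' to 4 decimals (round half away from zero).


BᵀP = [-24.0000 -22.5000; -49.0000 -45.0000]
S = R + BᵀPB = [2 0; 0 3] + [58.5000 118.5000; 118.5000 241.0000] = [60.5000 118.5000; 118.5000 244.0000]
BᵀPA = [-25.5000 -21.0000; -53.0000 -41.0000]
K = S⁻¹·BᵀPA = [0.0813 -0.3689; -0.2567 0.0111]
A−BK = [1.0952 -1.5089; -1.1754 1.6422]
AᵀP(A−BK) = [1.4682 -1.8173; -1.8173 2.7093]
P' = Q + AᵀP(A−BK) = [7.7182 -7.8173; -7.8173 11.7093]
tr(P') = 19.4275

19.4275


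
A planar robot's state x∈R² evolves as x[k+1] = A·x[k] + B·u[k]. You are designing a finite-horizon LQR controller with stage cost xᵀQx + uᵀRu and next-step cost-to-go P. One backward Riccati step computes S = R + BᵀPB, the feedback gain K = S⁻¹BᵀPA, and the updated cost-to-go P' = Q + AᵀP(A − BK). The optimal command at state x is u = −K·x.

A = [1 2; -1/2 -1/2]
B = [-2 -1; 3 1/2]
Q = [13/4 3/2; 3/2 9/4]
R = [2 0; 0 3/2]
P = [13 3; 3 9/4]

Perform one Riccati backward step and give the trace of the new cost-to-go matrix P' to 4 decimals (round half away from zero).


BᵀP = [-17.0000 0.7500; -11.5000 -1.8750]
S = R + BᵀPB = [2 0; 0 3/2] + [36.2500 17.3750; 17.3750 10.5625] = [38.2500 17.3750; 17.3750 12.0625]
BᵀPA = [-17.3750 -34.3750; -10.5625 -22.0625]
K = S⁻¹·BᵀPA = [-0.1634 -0.1963; -0.6403 -1.5462]
A−BK = [0.0329 0.0611; 0.3103 0.8621]
AᵀP(A−BK) = [0.9604 2.3194; 2.3194 5.7002]
P' = Q + AᵀP(A−BK) = [4.2104 3.8194; 3.8194 7.9502]
tr(P') = 12.1607

12.1607


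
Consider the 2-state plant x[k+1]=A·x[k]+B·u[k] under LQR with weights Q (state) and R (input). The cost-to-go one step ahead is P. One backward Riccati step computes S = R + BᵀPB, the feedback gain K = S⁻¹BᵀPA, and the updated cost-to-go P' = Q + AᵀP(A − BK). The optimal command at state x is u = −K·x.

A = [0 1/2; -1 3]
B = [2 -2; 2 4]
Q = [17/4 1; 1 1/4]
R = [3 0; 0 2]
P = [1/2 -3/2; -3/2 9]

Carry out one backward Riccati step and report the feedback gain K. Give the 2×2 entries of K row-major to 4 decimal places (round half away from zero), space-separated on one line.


-0.0942 0.3408 -0.1917 0.5331

BᵀP = [-2.0000 15.0000; -7.0000 39.0000]
S = R + BᵀPB = [3 0; 0 2] + [26.0000 64.0000; 64.0000 170.0000] = [29.0000 64.0000; 64.0000 172.0000]
BᵀPA = [-15.0000 44.0000; -39.0000 113.5000]
K = S⁻¹·BᵀPA = [-0.0942 0.3408; -0.1917 0.5331]
A−BK = [-0.1951 0.8845; -0.0448 0.1861]
AᵀP(A−BK) = [0.1110 -0.3481; -0.3481 1.1258]
P' = Q + AᵀP(A−BK) = [4.3610 0.6519; 0.6519 1.3758]
tr(P') = 5.7368


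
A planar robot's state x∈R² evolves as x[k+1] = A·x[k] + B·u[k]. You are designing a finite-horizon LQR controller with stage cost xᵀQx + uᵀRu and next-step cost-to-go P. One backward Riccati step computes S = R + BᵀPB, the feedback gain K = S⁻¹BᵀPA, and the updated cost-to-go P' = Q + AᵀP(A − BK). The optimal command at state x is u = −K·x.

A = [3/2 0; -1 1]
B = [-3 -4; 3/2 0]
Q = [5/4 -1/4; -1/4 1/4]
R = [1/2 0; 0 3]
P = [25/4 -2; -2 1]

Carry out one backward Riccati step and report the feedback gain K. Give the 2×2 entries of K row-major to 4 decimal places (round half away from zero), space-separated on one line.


BᵀP = [-21.7500 7.5000; -25.0000 8.0000]
S = R + BᵀPB = [1/2 0; 0 3] + [76.5000 87.0000; 87.0000 100.0000] = [77.0000 87.0000; 87.0000 103.0000]
BᵀPA = [-40.1250 7.5000; -45.5000 8.0000]
K = S⁻¹·BᵀPA = [-0.4817 0.2113; -0.0349 -0.1008]
A−BK = [-0.0846 0.2307; -0.2775 0.6830]
AᵀP(A−BK) = [0.1475 -0.1083; -0.1083 0.2217]
P' = Q + AᵀP(A−BK) = [1.3975 -0.3583; -0.3583 0.4717]
tr(P') = 1.8692

-0.4817 0.2113 -0.0349 -0.1008


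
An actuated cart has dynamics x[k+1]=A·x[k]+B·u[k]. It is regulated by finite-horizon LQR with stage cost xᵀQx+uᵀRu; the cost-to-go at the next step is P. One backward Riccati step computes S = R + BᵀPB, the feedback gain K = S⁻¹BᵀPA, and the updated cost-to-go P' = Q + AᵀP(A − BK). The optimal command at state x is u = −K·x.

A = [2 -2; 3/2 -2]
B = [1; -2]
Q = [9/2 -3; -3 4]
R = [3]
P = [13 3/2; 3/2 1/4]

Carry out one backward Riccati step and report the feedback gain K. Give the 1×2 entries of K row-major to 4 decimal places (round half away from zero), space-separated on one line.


1.9545 -2.0000

BᵀP = [10.0000 1.0000]
S = R + BᵀPB = [3] + [8.0000] = [11.0000]
BᵀPA = [21.5000 -22.0000]
K = S⁻¹·BᵀPA = [1.9545 -2.0000]
A−BK = [0.0455 0.0000; 5.4091 -6.0000]
AᵀP(A−BK) = [19.5398 -20.2500; -20.2500 21.0000]
P' = Q + AᵀP(A−BK) = [24.0398 -23.2500; -23.2500 25.0000]
tr(P') = 49.0398


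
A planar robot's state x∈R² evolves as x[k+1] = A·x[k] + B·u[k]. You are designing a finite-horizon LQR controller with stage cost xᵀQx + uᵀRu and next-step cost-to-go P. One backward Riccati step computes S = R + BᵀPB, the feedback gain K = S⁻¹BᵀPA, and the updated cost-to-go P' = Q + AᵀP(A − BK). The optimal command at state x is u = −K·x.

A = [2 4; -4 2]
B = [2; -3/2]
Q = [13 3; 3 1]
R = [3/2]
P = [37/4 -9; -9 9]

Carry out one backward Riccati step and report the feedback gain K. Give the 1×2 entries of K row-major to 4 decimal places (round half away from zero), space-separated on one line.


BᵀP = [32.0000 -31.5000]
S = R + BᵀPB = [3/2] + [111.2500] = [112.7500]
BᵀPA = [190.0000 65.0000]
K = S⁻¹·BᵀPA = [1.6851 0.5765]
A−BK = [-1.3703 2.8470; -1.4723 2.8647]
AᵀP(A−BK) = [4.8226 0.4656; 0.4656 2.5277]
P' = Q + AᵀP(A−BK) = [17.8226 3.4656; 3.4656 3.5277]
tr(P') = 21.3503

1.6851 0.5765


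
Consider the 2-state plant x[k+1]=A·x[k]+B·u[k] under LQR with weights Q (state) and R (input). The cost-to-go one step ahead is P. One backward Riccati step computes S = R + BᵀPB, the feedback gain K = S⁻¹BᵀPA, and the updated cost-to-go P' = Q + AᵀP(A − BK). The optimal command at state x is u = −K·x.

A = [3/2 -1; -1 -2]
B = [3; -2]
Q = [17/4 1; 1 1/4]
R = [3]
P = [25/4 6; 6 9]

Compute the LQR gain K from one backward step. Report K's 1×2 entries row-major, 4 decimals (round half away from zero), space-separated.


BᵀP = [6.7500 0.0000]
S = R + BᵀPB = [3] + [20.2500] = [23.2500]
BᵀPA = [10.1250 -6.7500]
K = S⁻¹·BᵀPA = [0.4355 -0.2903]
A−BK = [0.1935 -0.1290; -0.1290 -2.5806]
AᵀP(A−BK) = [0.6532 -0.4355; -0.4355 64.2903]
P' = Q + AᵀP(A−BK) = [4.9032 0.5645; 0.5645 64.5403]
tr(P') = 69.4435

0.4355 -0.2903


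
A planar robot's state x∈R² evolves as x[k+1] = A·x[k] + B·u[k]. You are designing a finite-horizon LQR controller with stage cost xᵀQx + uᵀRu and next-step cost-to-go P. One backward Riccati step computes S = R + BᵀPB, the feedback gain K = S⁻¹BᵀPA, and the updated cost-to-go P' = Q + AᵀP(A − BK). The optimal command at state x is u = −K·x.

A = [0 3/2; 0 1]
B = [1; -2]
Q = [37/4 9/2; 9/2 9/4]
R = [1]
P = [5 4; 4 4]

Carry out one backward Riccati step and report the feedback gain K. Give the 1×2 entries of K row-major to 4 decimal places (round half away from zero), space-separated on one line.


BᵀP = [-3.0000 -4.0000]
S = R + BᵀPB = [1] + [5.0000] = [6.0000]
BᵀPA = [0.0000 -8.5000]
K = S⁻¹·BᵀPA = [0.0000 -1.4167]
A−BK = [0.0000 2.9167; 0.0000 -1.8333]
AᵀP(A−BK) = [0.0000 0.0000; 0.0000 15.2083]
P' = Q + AᵀP(A−BK) = [9.2500 4.5000; 4.5000 17.4583]
tr(P') = 26.7083

0.0000 -1.4167


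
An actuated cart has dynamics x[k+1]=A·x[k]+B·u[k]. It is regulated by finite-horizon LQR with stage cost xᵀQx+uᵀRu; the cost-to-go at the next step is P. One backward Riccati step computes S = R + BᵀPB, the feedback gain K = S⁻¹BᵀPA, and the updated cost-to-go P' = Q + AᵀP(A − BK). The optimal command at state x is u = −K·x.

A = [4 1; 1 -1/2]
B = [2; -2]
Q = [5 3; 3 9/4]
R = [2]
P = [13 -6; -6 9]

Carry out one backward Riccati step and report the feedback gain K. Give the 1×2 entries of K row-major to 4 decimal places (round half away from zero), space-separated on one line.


0.8841 0.3841

BᵀP = [38.0000 -30.0000]
S = R + BᵀPB = [2] + [136.0000] = [138.0000]
BᵀPA = [122.0000 53.0000]
K = S⁻¹·BᵀPA = [0.8841 0.3841]
A−BK = [2.2319 0.2319; 2.7681 0.2681]
AᵀP(A−BK) = [61.1449 6.6449; 6.6449 0.8949]
P' = Q + AᵀP(A−BK) = [66.1449 9.6449; 9.6449 3.1449]
tr(P') = 69.2899


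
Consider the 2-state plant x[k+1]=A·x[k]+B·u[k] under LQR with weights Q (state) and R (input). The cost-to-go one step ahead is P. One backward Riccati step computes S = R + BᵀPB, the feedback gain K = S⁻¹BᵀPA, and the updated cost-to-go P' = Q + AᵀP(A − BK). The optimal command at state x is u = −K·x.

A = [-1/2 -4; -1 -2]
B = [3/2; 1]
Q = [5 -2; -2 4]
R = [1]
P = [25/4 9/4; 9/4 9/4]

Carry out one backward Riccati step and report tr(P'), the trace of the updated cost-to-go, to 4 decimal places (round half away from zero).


16.0260

BᵀP = [11.6250 5.6250]
S = R + BᵀPB = [1] + [23.0625] = [24.0625]
BᵀPA = [-11.4375 -57.7500]
K = S⁻¹·BᵀPA = [-0.4753 -2.4000]
A−BK = [0.2130 -0.4000; -0.5247 0.4000]
AᵀP(A−BK) = [0.6260 0.8000; 0.8000 6.4000]
P' = Q + AᵀP(A−BK) = [5.6260 -1.2000; -1.2000 10.4000]
tr(P') = 16.0260


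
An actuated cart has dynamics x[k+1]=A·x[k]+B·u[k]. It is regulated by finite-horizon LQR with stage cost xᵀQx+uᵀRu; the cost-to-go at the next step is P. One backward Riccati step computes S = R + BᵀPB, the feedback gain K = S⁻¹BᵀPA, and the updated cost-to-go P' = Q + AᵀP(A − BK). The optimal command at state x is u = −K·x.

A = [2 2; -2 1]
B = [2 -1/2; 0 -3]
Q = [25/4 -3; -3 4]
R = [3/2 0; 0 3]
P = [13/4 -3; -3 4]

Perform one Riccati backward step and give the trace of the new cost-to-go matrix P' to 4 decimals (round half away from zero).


BᵀP = [6.5000 -6.0000; 7.3750 -10.5000]
S = R + BᵀPB = [3/2 0; 0 3] + [13.0000 14.7500; 14.7500 27.8125] = [14.5000 14.7500; 14.7500 30.8125]
BᵀPA = [25.0000 7.0000; 35.7500 4.2500]
K = S⁻¹·BᵀPA = [1.0601 0.6675; 0.6528 -0.1816]
A−BK = [0.2061 0.5742; -0.0417 0.4552]
AᵀP(A−BK) = [3.1607 0.8049; 0.8049 1.0994]
P' = Q + AᵀP(A−BK) = [9.4107 -2.1951; -2.1951 5.0994]
tr(P') = 14.5101

14.5101


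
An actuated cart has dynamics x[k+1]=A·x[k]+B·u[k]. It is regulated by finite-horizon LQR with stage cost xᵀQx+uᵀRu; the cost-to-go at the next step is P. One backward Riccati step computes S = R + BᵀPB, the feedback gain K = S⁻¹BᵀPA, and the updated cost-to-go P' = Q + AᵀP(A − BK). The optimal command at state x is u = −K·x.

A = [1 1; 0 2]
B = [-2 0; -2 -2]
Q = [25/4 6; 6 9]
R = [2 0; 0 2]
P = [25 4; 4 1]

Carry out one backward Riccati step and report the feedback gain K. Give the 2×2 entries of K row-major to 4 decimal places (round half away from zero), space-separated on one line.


-0.4393 -0.5327 0.1308 -0.2243

BᵀP = [-58.0000 -10.0000; -8.0000 -2.0000]
S = R + BᵀPB = [2 0; 0 2] + [136.0000 20.0000; 20.0000 4.0000] = [138.0000 20.0000; 20.0000 6.0000]
BᵀPA = [-58.0000 -78.0000; -8.0000 -12.0000]
K = S⁻¹·BᵀPA = [-0.4393 -0.5327; 0.1308 -0.2243]
A−BK = [0.1215 -0.0654; -0.6168 0.4860]
AᵀP(A−BK) = [0.5701 0.3084; 0.3084 0.7570]
P' = Q + AᵀP(A−BK) = [6.8201 6.3084; 6.3084 9.7570]
tr(P') = 16.5771


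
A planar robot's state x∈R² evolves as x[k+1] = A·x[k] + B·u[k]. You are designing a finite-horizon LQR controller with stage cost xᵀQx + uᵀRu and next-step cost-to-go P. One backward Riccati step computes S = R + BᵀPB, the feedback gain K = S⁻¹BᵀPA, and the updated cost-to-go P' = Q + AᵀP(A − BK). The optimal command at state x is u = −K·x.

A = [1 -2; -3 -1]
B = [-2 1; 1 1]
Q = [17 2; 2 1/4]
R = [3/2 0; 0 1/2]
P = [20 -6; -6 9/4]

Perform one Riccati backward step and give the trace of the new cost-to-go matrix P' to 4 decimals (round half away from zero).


20.6768

BᵀP = [-46.0000 14.2500; 14.0000 -3.7500]
S = R + BᵀPB = [3/2 0; 0 1/2] + [106.2500 -31.7500; -31.7500 10.2500] = [107.7500 -31.7500; -31.7500 10.7500]
BᵀPA = [-88.7500 77.7500; 25.2500 -24.2500]
K = S⁻¹·BᵀPA = [-1.0141 0.4384; -0.6464 -0.9609]
A−BK = [-0.3819 -0.1622; -1.3394 -0.4775]
AᵀP(A−BK) = [2.5670 -0.0761; -0.0761 0.8598]
P' = Q + AᵀP(A−BK) = [19.5670 1.9239; 1.9239 1.1098]
tr(P') = 20.6768


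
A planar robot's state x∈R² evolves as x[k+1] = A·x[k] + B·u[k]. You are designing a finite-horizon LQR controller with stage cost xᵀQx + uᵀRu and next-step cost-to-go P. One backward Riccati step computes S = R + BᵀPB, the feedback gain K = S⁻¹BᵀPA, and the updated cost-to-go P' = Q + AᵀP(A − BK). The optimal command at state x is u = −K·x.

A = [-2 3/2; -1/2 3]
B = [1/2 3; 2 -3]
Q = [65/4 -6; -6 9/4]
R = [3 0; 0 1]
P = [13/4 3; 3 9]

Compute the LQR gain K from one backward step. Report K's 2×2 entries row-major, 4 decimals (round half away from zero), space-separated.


BᵀP = [7.6250 19.5000; 0.7500 -18.0000]
S = R + BᵀPB = [3 0; 0 1] + [42.8125 -35.6250; -35.6250 56.2500] = [45.8125 -35.6250; -35.6250 57.2500]
BᵀPA = [-25.0000 69.9375; 7.5000 -52.8750]
K = S⁻¹·BᵀPA = [-0.8600 1.5663; -0.4041 0.0511]
A−BK = [-0.3577 0.5635; 0.0075 0.0206]
AᵀP(A−BK) = [2.7819 -4.7246; -4.7246 8.4685]
P' = Q + AᵀP(A−BK) = [19.0319 -10.7246; -10.7246 10.7185]
tr(P') = 29.7505

-0.8600 1.5663 -0.4041 0.0511


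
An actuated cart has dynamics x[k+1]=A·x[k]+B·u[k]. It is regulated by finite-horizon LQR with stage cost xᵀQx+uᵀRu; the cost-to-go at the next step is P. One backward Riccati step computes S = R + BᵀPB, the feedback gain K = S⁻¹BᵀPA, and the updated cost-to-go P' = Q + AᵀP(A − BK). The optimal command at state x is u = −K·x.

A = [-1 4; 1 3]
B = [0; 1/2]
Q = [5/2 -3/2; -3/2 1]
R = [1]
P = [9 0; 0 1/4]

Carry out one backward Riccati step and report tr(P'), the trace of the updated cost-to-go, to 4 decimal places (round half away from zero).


158.8529

BᵀP = [0.0000 0.1250]
S = R + BᵀPB = [1] + [0.0625] = [1.0625]
BᵀPA = [0.1250 0.3750]
K = S⁻¹·BᵀPA = [0.1176 0.3529]
A−BK = [-1.0000 4.0000; 0.9412 2.8235]
AᵀP(A−BK) = [9.2353 -35.2941; -35.2941 146.1176]
P' = Q + AᵀP(A−BK) = [11.7353 -36.7941; -36.7941 147.1176]
tr(P') = 158.8529


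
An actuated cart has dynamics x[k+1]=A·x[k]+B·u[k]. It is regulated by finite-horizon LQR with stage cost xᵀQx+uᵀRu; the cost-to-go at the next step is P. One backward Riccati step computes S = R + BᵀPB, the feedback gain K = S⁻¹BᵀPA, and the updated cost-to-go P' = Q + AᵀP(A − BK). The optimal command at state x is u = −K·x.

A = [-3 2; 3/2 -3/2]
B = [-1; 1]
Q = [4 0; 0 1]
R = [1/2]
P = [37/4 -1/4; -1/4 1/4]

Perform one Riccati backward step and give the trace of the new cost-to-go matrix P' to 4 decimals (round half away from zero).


BᵀP = [-9.5000 0.5000]
S = R + BᵀPB = [1/2] + [10.0000] = [10.5000]
BᵀPA = [29.2500 -19.7500]
K = S⁻¹·BᵀPA = [2.7857 -1.8810]
A−BK = [-0.2143 0.1190; -1.2857 0.3810]
AᵀP(A−BK) = [4.5804 -2.9196; -2.9196 1.9137]
P' = Q + AᵀP(A−BK) = [8.5804 -2.9196; -2.9196 2.9137]
tr(P') = 11.4940

11.4940


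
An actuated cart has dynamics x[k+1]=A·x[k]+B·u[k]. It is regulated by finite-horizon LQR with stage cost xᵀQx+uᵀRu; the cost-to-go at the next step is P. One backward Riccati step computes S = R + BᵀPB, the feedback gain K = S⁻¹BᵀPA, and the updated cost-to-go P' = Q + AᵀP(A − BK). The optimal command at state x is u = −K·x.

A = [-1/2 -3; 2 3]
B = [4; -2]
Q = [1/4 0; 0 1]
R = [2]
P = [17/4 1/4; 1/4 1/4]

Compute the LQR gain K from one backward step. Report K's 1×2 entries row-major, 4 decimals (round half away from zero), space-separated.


BᵀP = [16.5000 0.5000]
S = R + BᵀPB = [2] + [65.0000] = [67.0000]
BᵀPA = [-7.2500 -48.0000]
K = S⁻¹·BᵀPA = [-0.1082 -0.7164]
A−BK = [-0.0672 -0.1343; 1.7836 1.5672]
AᵀP(A−BK) = [0.7780 0.8060; 0.8060 1.6119]
P' = Q + AᵀP(A−BK) = [1.0280 0.8060; 0.8060 2.6119]
tr(P') = 3.6399

-0.1082 -0.7164


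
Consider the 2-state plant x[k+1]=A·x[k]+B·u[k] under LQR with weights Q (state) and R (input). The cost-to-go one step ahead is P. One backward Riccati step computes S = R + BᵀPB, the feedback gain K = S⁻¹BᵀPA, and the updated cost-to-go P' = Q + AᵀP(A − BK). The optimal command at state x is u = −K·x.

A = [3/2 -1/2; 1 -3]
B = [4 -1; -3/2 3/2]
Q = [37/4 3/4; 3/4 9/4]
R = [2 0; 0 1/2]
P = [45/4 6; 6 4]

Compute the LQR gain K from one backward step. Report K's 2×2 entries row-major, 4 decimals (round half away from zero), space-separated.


BᵀP = [36.0000 18.0000; -2.2500 0.0000]
S = R + BᵀPB = [2 0; 0 1/2] + [117.0000 -9.0000; -9.0000 2.2500] = [119.0000 -9.0000; -9.0000 2.7500]
BᵀPA = [72.0000 -72.0000; -3.3750 1.1250]
K = S⁻¹·BᵀPA = [0.6807 -0.7629; 1.0005 -2.0878]
A−BK = [-0.2223 0.4640; 0.5203 -1.0127]
AᵀP(A−BK) = [1.6780 -2.5519; -2.5519 4.2293]
P' = Q + AᵀP(A−BK) = [10.9280 -1.8019; -1.8019 6.4793]
tr(P') = 17.4074

0.6807 -0.7629 1.0005 -2.0878


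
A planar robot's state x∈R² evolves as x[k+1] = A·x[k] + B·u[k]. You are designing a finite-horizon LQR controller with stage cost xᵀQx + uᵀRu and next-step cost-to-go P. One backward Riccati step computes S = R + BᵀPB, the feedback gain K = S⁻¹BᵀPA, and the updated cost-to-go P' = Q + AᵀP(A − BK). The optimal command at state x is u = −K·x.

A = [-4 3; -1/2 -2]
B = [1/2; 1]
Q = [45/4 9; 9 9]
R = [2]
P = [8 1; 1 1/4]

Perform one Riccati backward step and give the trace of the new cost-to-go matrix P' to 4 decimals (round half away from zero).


99.5238

BᵀP = [5.0000 0.7500]
S = R + BᵀPB = [2] + [3.2500] = [5.2500]
BᵀPA = [-20.3750 13.5000]
K = S⁻¹·BᵀPA = [-3.8810 2.5714]
A−BK = [-2.0595 1.7143; 3.3810 -4.5714]
AᵀP(A−BK) = [52.9881 -36.8571; -36.8571 26.2857]
P' = Q + AᵀP(A−BK) = [64.2381 -27.8571; -27.8571 35.2857]
tr(P') = 99.5238


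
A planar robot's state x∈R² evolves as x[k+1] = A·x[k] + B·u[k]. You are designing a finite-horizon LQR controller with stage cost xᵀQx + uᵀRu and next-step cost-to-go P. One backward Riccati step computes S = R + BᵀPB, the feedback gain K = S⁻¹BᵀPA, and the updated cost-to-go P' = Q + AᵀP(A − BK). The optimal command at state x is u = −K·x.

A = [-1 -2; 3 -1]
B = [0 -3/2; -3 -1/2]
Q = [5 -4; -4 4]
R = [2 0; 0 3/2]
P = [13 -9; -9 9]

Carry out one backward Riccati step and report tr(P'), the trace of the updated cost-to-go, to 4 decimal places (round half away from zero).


BᵀP = [27.0000 -27.0000; -15.0000 9.0000]
S = R + BᵀPB = [2 0; 0 3/2] + [81.0000 -27.0000; -27.0000 18.0000] = [83.0000 -27.0000; -27.0000 19.5000]
BᵀPA = [-108.0000 -27.0000; 42.0000 21.0000]
K = S⁻¹·BᵀPA = [-1.0927 0.0455; 0.6408 1.1400]
A−BK = [-0.0388 -0.2901; 0.0422 -0.2934]
AᵀP(A−BK) = [3.0691 1.0388; 1.0388 2.2901]
P' = Q + AᵀP(A−BK) = [8.0691 -2.9612; -2.9612 6.2901]
tr(P') = 14.3592

14.3592


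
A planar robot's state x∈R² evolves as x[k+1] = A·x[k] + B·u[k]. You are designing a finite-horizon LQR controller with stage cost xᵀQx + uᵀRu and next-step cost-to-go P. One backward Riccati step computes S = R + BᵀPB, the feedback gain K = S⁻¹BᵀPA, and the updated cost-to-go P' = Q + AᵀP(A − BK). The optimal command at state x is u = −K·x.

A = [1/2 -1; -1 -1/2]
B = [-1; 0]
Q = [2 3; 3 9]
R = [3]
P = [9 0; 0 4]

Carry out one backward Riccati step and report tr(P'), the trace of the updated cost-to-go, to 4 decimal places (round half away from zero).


BᵀP = [-9.0000 0.0000]
S = R + BᵀPB = [3] + [9.0000] = [12.0000]
BᵀPA = [-4.5000 9.0000]
K = S⁻¹·BᵀPA = [-0.3750 0.7500]
A−BK = [0.1250 -0.2500; -1.0000 -0.5000]
AᵀP(A−BK) = [4.5625 0.8750; 0.8750 3.2500]
P' = Q + AᵀP(A−BK) = [6.5625 3.8750; 3.8750 12.2500]
tr(P') = 18.8125

18.8125


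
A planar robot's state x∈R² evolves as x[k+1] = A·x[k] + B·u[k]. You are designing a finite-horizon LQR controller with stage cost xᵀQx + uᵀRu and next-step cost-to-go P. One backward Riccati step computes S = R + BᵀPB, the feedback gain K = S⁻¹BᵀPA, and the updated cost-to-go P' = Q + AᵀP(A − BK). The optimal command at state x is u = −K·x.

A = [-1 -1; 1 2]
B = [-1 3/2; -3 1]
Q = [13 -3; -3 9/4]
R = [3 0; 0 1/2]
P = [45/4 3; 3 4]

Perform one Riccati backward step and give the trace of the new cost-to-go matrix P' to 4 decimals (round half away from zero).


BᵀP = [-20.2500 -15.0000; 19.8750 8.5000]
S = R + BᵀPB = [3 0; 0 1/2] + [65.2500 -45.3750; -45.3750 38.3125] = [68.2500 -45.3750; -45.3750 38.8125]
BᵀPA = [5.2500 -9.7500; -11.3750 -2.8750]
K = S⁻¹·BᵀPA = [-0.5294 -0.8624; -0.9120 -1.0823]
A−BK = [-0.1614 -0.2390; 0.3238 0.4951]
AᵀP(A−BK) = [1.6555 2.4665; 2.4665 3.7299]
P' = Q + AᵀP(A−BK) = [14.6555 -0.5335; -0.5335 5.9799]
tr(P') = 20.6354

20.6354


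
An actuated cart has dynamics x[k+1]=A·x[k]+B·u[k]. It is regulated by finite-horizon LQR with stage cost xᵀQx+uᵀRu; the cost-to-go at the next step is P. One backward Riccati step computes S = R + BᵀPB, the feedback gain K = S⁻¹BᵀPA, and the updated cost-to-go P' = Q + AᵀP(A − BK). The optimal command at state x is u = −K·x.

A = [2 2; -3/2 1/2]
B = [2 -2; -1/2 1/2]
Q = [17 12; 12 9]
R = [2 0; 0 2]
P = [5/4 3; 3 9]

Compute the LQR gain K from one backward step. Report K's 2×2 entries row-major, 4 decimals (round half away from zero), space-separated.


-0.0556 0.6111 0.0556 -0.6111

BᵀP = [1.0000 1.5000; -1.0000 -1.5000]
S = R + BᵀPB = [2 0; 0 2] + [1.2500 -1.2500; -1.2500 1.2500] = [3.2500 -1.2500; -1.2500 3.2500]
BᵀPA = [-0.2500 2.7500; 0.2500 -2.7500]
K = S⁻¹·BᵀPA = [-0.0556 0.6111; 0.0556 -0.6111]
A−BK = [2.2222 -0.4444; -1.5556 1.1111]
AᵀP(A−BK) = [7.2222 -7.4444; -7.4444 9.8889]
P' = Q + AᵀP(A−BK) = [24.2222 4.5556; 4.5556 18.8889]
tr(P') = 43.1111


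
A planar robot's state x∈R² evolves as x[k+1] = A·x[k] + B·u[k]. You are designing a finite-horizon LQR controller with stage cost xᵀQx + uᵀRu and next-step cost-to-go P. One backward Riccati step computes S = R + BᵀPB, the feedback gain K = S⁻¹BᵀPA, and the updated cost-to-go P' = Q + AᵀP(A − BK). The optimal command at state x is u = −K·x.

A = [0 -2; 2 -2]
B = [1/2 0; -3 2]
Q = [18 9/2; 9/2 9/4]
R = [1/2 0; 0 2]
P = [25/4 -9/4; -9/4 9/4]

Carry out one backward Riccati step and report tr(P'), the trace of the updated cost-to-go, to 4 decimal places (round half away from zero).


34.1697

BᵀP = [9.8750 -7.8750; -4.5000 4.5000]
S = R + BᵀPB = [1/2 0; 0 2] + [28.5625 -15.7500; -15.7500 9.0000] = [29.0625 -15.7500; -15.7500 11.0000]
BᵀPA = [-15.7500 -4.0000; 9.0000 0.0000]
K = S⁻¹·BᵀPA = [-0.4398 -0.6143; 0.1885 -0.8796]
A−BK = [0.2199 -1.6928; 0.3037 -2.0838]
AᵀP(A−BK) = [0.3770 -1.7592; -1.7592 13.5428]
P' = Q + AᵀP(A−BK) = [18.3770 2.7408; 2.7408 15.7928]
tr(P') = 34.1697


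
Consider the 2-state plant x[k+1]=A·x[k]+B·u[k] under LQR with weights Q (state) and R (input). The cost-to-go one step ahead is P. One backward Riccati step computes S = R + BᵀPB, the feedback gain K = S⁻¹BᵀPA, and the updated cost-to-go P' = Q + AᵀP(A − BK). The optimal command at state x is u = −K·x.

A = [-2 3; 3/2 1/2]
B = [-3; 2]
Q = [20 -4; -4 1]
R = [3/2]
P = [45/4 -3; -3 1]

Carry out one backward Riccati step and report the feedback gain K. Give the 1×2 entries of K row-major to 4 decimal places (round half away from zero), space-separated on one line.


BᵀP = [-39.7500 11.0000]
S = R + BᵀPB = [3/2] + [141.2500] = [142.7500]
BᵀPA = [96.0000 -113.7500]
K = S⁻¹·BᵀPA = [0.6725 -0.7968]
A−BK = [0.0175 0.6095; 0.1550 2.0937]
AᵀP(A−BK) = [0.6896 -0.7526; -0.7526 1.8586]
P' = Q + AᵀP(A−BK) = [20.6896 -4.7526; -4.7526 2.8586]
tr(P') = 23.5482

0.6725 -0.7968


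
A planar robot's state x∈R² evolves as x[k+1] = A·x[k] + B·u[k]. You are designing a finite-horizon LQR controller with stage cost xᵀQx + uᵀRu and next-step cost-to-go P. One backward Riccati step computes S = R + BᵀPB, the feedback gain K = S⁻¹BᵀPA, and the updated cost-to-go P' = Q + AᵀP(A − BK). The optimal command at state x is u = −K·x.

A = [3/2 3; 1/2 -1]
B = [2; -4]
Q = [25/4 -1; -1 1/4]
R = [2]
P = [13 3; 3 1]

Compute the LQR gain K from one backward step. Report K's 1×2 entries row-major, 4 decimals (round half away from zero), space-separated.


BᵀP = [14.0000 2.0000]
S = R + BᵀPB = [2] + [20.0000] = [22.0000]
BᵀPA = [22.0000 40.0000]
K = S⁻¹·BᵀPA = [1.0000 1.8182]
A−BK = [-0.5000 -0.6364; 4.5000 6.2727]
AᵀP(A−BK) = [12.0000 18.0000; 18.0000 27.2727]
P' = Q + AᵀP(A−BK) = [18.2500 17.0000; 17.0000 27.5227]
tr(P') = 45.7727

1.0000 1.8182


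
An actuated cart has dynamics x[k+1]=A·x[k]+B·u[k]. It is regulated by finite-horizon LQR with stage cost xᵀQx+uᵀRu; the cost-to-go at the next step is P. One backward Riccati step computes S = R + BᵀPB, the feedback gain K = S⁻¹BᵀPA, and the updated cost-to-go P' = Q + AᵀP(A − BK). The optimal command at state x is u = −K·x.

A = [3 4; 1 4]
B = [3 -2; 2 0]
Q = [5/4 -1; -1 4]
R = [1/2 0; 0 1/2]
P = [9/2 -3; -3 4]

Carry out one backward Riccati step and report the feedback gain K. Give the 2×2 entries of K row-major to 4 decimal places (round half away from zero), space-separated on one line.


BᵀP = [7.5000 -1.0000; -9.0000 6.0000]
S = R + BᵀPB = [1/2 0; 0 1/2] + [20.5000 -15.0000; -15.0000 18.0000] = [21.0000 -15.0000; -15.0000 18.5000]
BᵀPA = [21.5000 26.0000; -21.0000 -12.0000]
K = S⁻¹·BᵀPA = [0.5061 1.8410; -0.7248 0.8440]
A−BK = [0.0321 0.1651; -0.0122 0.3180]
AᵀP(A−BK) = [0.3983 0.1437; 0.1437 2.2630]
P' = Q + AᵀP(A−BK) = [1.6483 -0.8563; -0.8563 6.2630]
tr(P') = 7.9113

0.5061 1.8410 -0.7248 0.8440
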